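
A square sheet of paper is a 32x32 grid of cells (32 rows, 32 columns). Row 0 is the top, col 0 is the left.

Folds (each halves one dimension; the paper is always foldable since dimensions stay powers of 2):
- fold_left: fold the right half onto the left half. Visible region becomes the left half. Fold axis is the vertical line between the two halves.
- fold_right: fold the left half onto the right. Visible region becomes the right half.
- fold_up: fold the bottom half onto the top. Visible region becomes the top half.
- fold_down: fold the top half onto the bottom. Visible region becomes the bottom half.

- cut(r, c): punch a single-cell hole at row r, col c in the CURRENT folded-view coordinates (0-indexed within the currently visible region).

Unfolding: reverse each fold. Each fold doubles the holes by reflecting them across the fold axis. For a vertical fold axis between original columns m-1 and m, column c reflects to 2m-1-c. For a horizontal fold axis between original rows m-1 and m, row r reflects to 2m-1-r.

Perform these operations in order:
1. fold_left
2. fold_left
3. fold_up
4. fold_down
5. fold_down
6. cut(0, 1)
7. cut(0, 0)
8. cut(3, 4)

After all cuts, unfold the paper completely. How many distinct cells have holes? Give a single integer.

Answer: 96

Derivation:
Op 1 fold_left: fold axis v@16; visible region now rows[0,32) x cols[0,16) = 32x16
Op 2 fold_left: fold axis v@8; visible region now rows[0,32) x cols[0,8) = 32x8
Op 3 fold_up: fold axis h@16; visible region now rows[0,16) x cols[0,8) = 16x8
Op 4 fold_down: fold axis h@8; visible region now rows[8,16) x cols[0,8) = 8x8
Op 5 fold_down: fold axis h@12; visible region now rows[12,16) x cols[0,8) = 4x8
Op 6 cut(0, 1): punch at orig (12,1); cuts so far [(12, 1)]; region rows[12,16) x cols[0,8) = 4x8
Op 7 cut(0, 0): punch at orig (12,0); cuts so far [(12, 0), (12, 1)]; region rows[12,16) x cols[0,8) = 4x8
Op 8 cut(3, 4): punch at orig (15,4); cuts so far [(12, 0), (12, 1), (15, 4)]; region rows[12,16) x cols[0,8) = 4x8
Unfold 1 (reflect across h@12): 6 holes -> [(8, 4), (11, 0), (11, 1), (12, 0), (12, 1), (15, 4)]
Unfold 2 (reflect across h@8): 12 holes -> [(0, 4), (3, 0), (3, 1), (4, 0), (4, 1), (7, 4), (8, 4), (11, 0), (11, 1), (12, 0), (12, 1), (15, 4)]
Unfold 3 (reflect across h@16): 24 holes -> [(0, 4), (3, 0), (3, 1), (4, 0), (4, 1), (7, 4), (8, 4), (11, 0), (11, 1), (12, 0), (12, 1), (15, 4), (16, 4), (19, 0), (19, 1), (20, 0), (20, 1), (23, 4), (24, 4), (27, 0), (27, 1), (28, 0), (28, 1), (31, 4)]
Unfold 4 (reflect across v@8): 48 holes -> [(0, 4), (0, 11), (3, 0), (3, 1), (3, 14), (3, 15), (4, 0), (4, 1), (4, 14), (4, 15), (7, 4), (7, 11), (8, 4), (8, 11), (11, 0), (11, 1), (11, 14), (11, 15), (12, 0), (12, 1), (12, 14), (12, 15), (15, 4), (15, 11), (16, 4), (16, 11), (19, 0), (19, 1), (19, 14), (19, 15), (20, 0), (20, 1), (20, 14), (20, 15), (23, 4), (23, 11), (24, 4), (24, 11), (27, 0), (27, 1), (27, 14), (27, 15), (28, 0), (28, 1), (28, 14), (28, 15), (31, 4), (31, 11)]
Unfold 5 (reflect across v@16): 96 holes -> [(0, 4), (0, 11), (0, 20), (0, 27), (3, 0), (3, 1), (3, 14), (3, 15), (3, 16), (3, 17), (3, 30), (3, 31), (4, 0), (4, 1), (4, 14), (4, 15), (4, 16), (4, 17), (4, 30), (4, 31), (7, 4), (7, 11), (7, 20), (7, 27), (8, 4), (8, 11), (8, 20), (8, 27), (11, 0), (11, 1), (11, 14), (11, 15), (11, 16), (11, 17), (11, 30), (11, 31), (12, 0), (12, 1), (12, 14), (12, 15), (12, 16), (12, 17), (12, 30), (12, 31), (15, 4), (15, 11), (15, 20), (15, 27), (16, 4), (16, 11), (16, 20), (16, 27), (19, 0), (19, 1), (19, 14), (19, 15), (19, 16), (19, 17), (19, 30), (19, 31), (20, 0), (20, 1), (20, 14), (20, 15), (20, 16), (20, 17), (20, 30), (20, 31), (23, 4), (23, 11), (23, 20), (23, 27), (24, 4), (24, 11), (24, 20), (24, 27), (27, 0), (27, 1), (27, 14), (27, 15), (27, 16), (27, 17), (27, 30), (27, 31), (28, 0), (28, 1), (28, 14), (28, 15), (28, 16), (28, 17), (28, 30), (28, 31), (31, 4), (31, 11), (31, 20), (31, 27)]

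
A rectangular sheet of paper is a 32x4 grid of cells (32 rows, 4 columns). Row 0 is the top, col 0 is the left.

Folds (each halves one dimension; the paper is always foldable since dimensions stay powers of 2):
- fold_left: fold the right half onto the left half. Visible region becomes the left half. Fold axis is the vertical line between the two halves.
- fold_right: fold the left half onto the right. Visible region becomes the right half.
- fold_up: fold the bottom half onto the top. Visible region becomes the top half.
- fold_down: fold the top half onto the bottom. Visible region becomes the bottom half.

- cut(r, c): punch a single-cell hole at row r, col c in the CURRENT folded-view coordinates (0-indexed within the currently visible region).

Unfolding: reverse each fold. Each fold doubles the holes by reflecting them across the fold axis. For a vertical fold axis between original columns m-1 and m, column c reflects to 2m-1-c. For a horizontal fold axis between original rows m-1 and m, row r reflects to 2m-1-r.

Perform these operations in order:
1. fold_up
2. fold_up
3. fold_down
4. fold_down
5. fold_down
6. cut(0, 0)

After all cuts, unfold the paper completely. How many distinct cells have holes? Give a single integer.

Answer: 32

Derivation:
Op 1 fold_up: fold axis h@16; visible region now rows[0,16) x cols[0,4) = 16x4
Op 2 fold_up: fold axis h@8; visible region now rows[0,8) x cols[0,4) = 8x4
Op 3 fold_down: fold axis h@4; visible region now rows[4,8) x cols[0,4) = 4x4
Op 4 fold_down: fold axis h@6; visible region now rows[6,8) x cols[0,4) = 2x4
Op 5 fold_down: fold axis h@7; visible region now rows[7,8) x cols[0,4) = 1x4
Op 6 cut(0, 0): punch at orig (7,0); cuts so far [(7, 0)]; region rows[7,8) x cols[0,4) = 1x4
Unfold 1 (reflect across h@7): 2 holes -> [(6, 0), (7, 0)]
Unfold 2 (reflect across h@6): 4 holes -> [(4, 0), (5, 0), (6, 0), (7, 0)]
Unfold 3 (reflect across h@4): 8 holes -> [(0, 0), (1, 0), (2, 0), (3, 0), (4, 0), (5, 0), (6, 0), (7, 0)]
Unfold 4 (reflect across h@8): 16 holes -> [(0, 0), (1, 0), (2, 0), (3, 0), (4, 0), (5, 0), (6, 0), (7, 0), (8, 0), (9, 0), (10, 0), (11, 0), (12, 0), (13, 0), (14, 0), (15, 0)]
Unfold 5 (reflect across h@16): 32 holes -> [(0, 0), (1, 0), (2, 0), (3, 0), (4, 0), (5, 0), (6, 0), (7, 0), (8, 0), (9, 0), (10, 0), (11, 0), (12, 0), (13, 0), (14, 0), (15, 0), (16, 0), (17, 0), (18, 0), (19, 0), (20, 0), (21, 0), (22, 0), (23, 0), (24, 0), (25, 0), (26, 0), (27, 0), (28, 0), (29, 0), (30, 0), (31, 0)]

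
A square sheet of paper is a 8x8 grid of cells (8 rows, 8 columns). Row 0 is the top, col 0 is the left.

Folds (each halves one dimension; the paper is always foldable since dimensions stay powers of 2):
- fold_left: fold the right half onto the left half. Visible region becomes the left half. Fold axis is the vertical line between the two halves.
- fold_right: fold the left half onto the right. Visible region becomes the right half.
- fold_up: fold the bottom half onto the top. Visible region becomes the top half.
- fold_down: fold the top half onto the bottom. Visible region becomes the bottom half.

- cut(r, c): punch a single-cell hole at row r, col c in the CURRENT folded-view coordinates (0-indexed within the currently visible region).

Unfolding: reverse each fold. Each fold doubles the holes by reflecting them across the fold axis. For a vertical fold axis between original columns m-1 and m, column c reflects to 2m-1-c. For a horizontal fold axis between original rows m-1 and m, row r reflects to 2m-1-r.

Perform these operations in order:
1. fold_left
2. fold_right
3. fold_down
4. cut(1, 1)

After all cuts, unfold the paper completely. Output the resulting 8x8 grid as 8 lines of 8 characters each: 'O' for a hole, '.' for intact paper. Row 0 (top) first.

Op 1 fold_left: fold axis v@4; visible region now rows[0,8) x cols[0,4) = 8x4
Op 2 fold_right: fold axis v@2; visible region now rows[0,8) x cols[2,4) = 8x2
Op 3 fold_down: fold axis h@4; visible region now rows[4,8) x cols[2,4) = 4x2
Op 4 cut(1, 1): punch at orig (5,3); cuts so far [(5, 3)]; region rows[4,8) x cols[2,4) = 4x2
Unfold 1 (reflect across h@4): 2 holes -> [(2, 3), (5, 3)]
Unfold 2 (reflect across v@2): 4 holes -> [(2, 0), (2, 3), (5, 0), (5, 3)]
Unfold 3 (reflect across v@4): 8 holes -> [(2, 0), (2, 3), (2, 4), (2, 7), (5, 0), (5, 3), (5, 4), (5, 7)]

Answer: ........
........
O..OO..O
........
........
O..OO..O
........
........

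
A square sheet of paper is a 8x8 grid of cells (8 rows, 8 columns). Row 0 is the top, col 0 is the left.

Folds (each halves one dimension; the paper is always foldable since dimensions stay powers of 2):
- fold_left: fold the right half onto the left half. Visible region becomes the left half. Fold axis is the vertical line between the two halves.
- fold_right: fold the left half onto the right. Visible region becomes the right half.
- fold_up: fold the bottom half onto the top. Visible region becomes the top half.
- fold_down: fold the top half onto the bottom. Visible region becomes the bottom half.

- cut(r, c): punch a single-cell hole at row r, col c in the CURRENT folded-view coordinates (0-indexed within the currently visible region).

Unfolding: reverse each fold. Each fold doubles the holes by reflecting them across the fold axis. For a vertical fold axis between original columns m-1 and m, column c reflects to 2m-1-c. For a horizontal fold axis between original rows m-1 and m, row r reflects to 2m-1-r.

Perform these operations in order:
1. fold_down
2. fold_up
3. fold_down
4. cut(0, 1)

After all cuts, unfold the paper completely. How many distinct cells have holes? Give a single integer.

Answer: 8

Derivation:
Op 1 fold_down: fold axis h@4; visible region now rows[4,8) x cols[0,8) = 4x8
Op 2 fold_up: fold axis h@6; visible region now rows[4,6) x cols[0,8) = 2x8
Op 3 fold_down: fold axis h@5; visible region now rows[5,6) x cols[0,8) = 1x8
Op 4 cut(0, 1): punch at orig (5,1); cuts so far [(5, 1)]; region rows[5,6) x cols[0,8) = 1x8
Unfold 1 (reflect across h@5): 2 holes -> [(4, 1), (5, 1)]
Unfold 2 (reflect across h@6): 4 holes -> [(4, 1), (5, 1), (6, 1), (7, 1)]
Unfold 3 (reflect across h@4): 8 holes -> [(0, 1), (1, 1), (2, 1), (3, 1), (4, 1), (5, 1), (6, 1), (7, 1)]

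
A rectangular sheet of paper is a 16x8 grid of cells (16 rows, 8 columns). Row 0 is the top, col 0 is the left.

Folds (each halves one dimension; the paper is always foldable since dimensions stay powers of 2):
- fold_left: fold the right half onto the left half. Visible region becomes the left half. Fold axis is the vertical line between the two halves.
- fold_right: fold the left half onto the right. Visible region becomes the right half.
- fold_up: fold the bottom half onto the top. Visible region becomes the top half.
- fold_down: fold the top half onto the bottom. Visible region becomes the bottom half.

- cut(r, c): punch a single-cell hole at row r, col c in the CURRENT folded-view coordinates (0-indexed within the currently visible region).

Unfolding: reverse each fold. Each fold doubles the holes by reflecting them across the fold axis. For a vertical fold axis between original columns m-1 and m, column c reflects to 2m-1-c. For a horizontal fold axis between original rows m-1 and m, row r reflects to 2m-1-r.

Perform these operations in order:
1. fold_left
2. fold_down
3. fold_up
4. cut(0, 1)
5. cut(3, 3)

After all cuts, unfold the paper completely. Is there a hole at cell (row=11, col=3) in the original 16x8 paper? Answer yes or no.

Answer: yes

Derivation:
Op 1 fold_left: fold axis v@4; visible region now rows[0,16) x cols[0,4) = 16x4
Op 2 fold_down: fold axis h@8; visible region now rows[8,16) x cols[0,4) = 8x4
Op 3 fold_up: fold axis h@12; visible region now rows[8,12) x cols[0,4) = 4x4
Op 4 cut(0, 1): punch at orig (8,1); cuts so far [(8, 1)]; region rows[8,12) x cols[0,4) = 4x4
Op 5 cut(3, 3): punch at orig (11,3); cuts so far [(8, 1), (11, 3)]; region rows[8,12) x cols[0,4) = 4x4
Unfold 1 (reflect across h@12): 4 holes -> [(8, 1), (11, 3), (12, 3), (15, 1)]
Unfold 2 (reflect across h@8): 8 holes -> [(0, 1), (3, 3), (4, 3), (7, 1), (8, 1), (11, 3), (12, 3), (15, 1)]
Unfold 3 (reflect across v@4): 16 holes -> [(0, 1), (0, 6), (3, 3), (3, 4), (4, 3), (4, 4), (7, 1), (7, 6), (8, 1), (8, 6), (11, 3), (11, 4), (12, 3), (12, 4), (15, 1), (15, 6)]
Holes: [(0, 1), (0, 6), (3, 3), (3, 4), (4, 3), (4, 4), (7, 1), (7, 6), (8, 1), (8, 6), (11, 3), (11, 4), (12, 3), (12, 4), (15, 1), (15, 6)]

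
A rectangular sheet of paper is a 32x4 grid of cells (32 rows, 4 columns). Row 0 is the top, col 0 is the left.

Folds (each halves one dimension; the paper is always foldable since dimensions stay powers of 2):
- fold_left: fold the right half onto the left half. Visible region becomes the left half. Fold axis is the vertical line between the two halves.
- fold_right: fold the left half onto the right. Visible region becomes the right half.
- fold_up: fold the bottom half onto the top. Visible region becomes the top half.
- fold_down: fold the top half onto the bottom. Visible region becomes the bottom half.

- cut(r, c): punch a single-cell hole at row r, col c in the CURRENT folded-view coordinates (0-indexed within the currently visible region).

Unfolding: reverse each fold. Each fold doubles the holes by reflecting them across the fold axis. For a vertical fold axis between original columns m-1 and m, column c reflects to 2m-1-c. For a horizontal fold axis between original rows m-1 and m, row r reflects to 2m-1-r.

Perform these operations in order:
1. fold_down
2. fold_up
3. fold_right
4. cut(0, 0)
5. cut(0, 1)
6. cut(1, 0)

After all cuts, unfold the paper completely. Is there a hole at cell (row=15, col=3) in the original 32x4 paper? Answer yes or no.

Answer: yes

Derivation:
Op 1 fold_down: fold axis h@16; visible region now rows[16,32) x cols[0,4) = 16x4
Op 2 fold_up: fold axis h@24; visible region now rows[16,24) x cols[0,4) = 8x4
Op 3 fold_right: fold axis v@2; visible region now rows[16,24) x cols[2,4) = 8x2
Op 4 cut(0, 0): punch at orig (16,2); cuts so far [(16, 2)]; region rows[16,24) x cols[2,4) = 8x2
Op 5 cut(0, 1): punch at orig (16,3); cuts so far [(16, 2), (16, 3)]; region rows[16,24) x cols[2,4) = 8x2
Op 6 cut(1, 0): punch at orig (17,2); cuts so far [(16, 2), (16, 3), (17, 2)]; region rows[16,24) x cols[2,4) = 8x2
Unfold 1 (reflect across v@2): 6 holes -> [(16, 0), (16, 1), (16, 2), (16, 3), (17, 1), (17, 2)]
Unfold 2 (reflect across h@24): 12 holes -> [(16, 0), (16, 1), (16, 2), (16, 3), (17, 1), (17, 2), (30, 1), (30, 2), (31, 0), (31, 1), (31, 2), (31, 3)]
Unfold 3 (reflect across h@16): 24 holes -> [(0, 0), (0, 1), (0, 2), (0, 3), (1, 1), (1, 2), (14, 1), (14, 2), (15, 0), (15, 1), (15, 2), (15, 3), (16, 0), (16, 1), (16, 2), (16, 3), (17, 1), (17, 2), (30, 1), (30, 2), (31, 0), (31, 1), (31, 2), (31, 3)]
Holes: [(0, 0), (0, 1), (0, 2), (0, 3), (1, 1), (1, 2), (14, 1), (14, 2), (15, 0), (15, 1), (15, 2), (15, 3), (16, 0), (16, 1), (16, 2), (16, 3), (17, 1), (17, 2), (30, 1), (30, 2), (31, 0), (31, 1), (31, 2), (31, 3)]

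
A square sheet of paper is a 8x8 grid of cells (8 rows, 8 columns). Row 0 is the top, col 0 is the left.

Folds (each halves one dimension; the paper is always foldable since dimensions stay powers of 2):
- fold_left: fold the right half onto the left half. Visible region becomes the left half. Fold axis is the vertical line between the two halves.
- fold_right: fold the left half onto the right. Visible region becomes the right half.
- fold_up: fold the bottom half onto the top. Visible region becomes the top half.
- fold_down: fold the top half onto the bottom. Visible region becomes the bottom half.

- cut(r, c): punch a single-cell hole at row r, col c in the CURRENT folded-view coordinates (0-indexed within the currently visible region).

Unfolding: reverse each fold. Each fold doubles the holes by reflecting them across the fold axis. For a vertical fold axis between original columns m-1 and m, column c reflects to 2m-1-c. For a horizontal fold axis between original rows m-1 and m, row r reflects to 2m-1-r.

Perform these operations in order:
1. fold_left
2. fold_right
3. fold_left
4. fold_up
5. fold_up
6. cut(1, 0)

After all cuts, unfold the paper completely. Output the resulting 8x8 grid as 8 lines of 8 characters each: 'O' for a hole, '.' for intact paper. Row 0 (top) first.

Answer: ........
OOOOOOOO
OOOOOOOO
........
........
OOOOOOOO
OOOOOOOO
........

Derivation:
Op 1 fold_left: fold axis v@4; visible region now rows[0,8) x cols[0,4) = 8x4
Op 2 fold_right: fold axis v@2; visible region now rows[0,8) x cols[2,4) = 8x2
Op 3 fold_left: fold axis v@3; visible region now rows[0,8) x cols[2,3) = 8x1
Op 4 fold_up: fold axis h@4; visible region now rows[0,4) x cols[2,3) = 4x1
Op 5 fold_up: fold axis h@2; visible region now rows[0,2) x cols[2,3) = 2x1
Op 6 cut(1, 0): punch at orig (1,2); cuts so far [(1, 2)]; region rows[0,2) x cols[2,3) = 2x1
Unfold 1 (reflect across h@2): 2 holes -> [(1, 2), (2, 2)]
Unfold 2 (reflect across h@4): 4 holes -> [(1, 2), (2, 2), (5, 2), (6, 2)]
Unfold 3 (reflect across v@3): 8 holes -> [(1, 2), (1, 3), (2, 2), (2, 3), (5, 2), (5, 3), (6, 2), (6, 3)]
Unfold 4 (reflect across v@2): 16 holes -> [(1, 0), (1, 1), (1, 2), (1, 3), (2, 0), (2, 1), (2, 2), (2, 3), (5, 0), (5, 1), (5, 2), (5, 3), (6, 0), (6, 1), (6, 2), (6, 3)]
Unfold 5 (reflect across v@4): 32 holes -> [(1, 0), (1, 1), (1, 2), (1, 3), (1, 4), (1, 5), (1, 6), (1, 7), (2, 0), (2, 1), (2, 2), (2, 3), (2, 4), (2, 5), (2, 6), (2, 7), (5, 0), (5, 1), (5, 2), (5, 3), (5, 4), (5, 5), (5, 6), (5, 7), (6, 0), (6, 1), (6, 2), (6, 3), (6, 4), (6, 5), (6, 6), (6, 7)]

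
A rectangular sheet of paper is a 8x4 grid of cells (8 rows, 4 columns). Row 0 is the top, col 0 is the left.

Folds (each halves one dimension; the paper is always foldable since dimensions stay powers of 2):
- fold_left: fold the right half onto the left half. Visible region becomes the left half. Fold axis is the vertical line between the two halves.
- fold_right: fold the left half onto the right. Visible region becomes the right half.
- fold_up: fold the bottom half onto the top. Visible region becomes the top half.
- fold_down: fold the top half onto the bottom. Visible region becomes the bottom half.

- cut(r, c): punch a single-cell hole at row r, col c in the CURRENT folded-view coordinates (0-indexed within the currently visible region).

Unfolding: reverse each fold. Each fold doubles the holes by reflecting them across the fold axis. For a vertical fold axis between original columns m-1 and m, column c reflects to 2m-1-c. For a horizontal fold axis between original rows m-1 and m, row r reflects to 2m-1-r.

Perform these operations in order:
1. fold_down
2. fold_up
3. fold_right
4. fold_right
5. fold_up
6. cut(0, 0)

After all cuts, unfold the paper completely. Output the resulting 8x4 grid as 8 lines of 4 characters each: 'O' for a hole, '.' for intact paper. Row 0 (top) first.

Op 1 fold_down: fold axis h@4; visible region now rows[4,8) x cols[0,4) = 4x4
Op 2 fold_up: fold axis h@6; visible region now rows[4,6) x cols[0,4) = 2x4
Op 3 fold_right: fold axis v@2; visible region now rows[4,6) x cols[2,4) = 2x2
Op 4 fold_right: fold axis v@3; visible region now rows[4,6) x cols[3,4) = 2x1
Op 5 fold_up: fold axis h@5; visible region now rows[4,5) x cols[3,4) = 1x1
Op 6 cut(0, 0): punch at orig (4,3); cuts so far [(4, 3)]; region rows[4,5) x cols[3,4) = 1x1
Unfold 1 (reflect across h@5): 2 holes -> [(4, 3), (5, 3)]
Unfold 2 (reflect across v@3): 4 holes -> [(4, 2), (4, 3), (5, 2), (5, 3)]
Unfold 3 (reflect across v@2): 8 holes -> [(4, 0), (4, 1), (4, 2), (4, 3), (5, 0), (5, 1), (5, 2), (5, 3)]
Unfold 4 (reflect across h@6): 16 holes -> [(4, 0), (4, 1), (4, 2), (4, 3), (5, 0), (5, 1), (5, 2), (5, 3), (6, 0), (6, 1), (6, 2), (6, 3), (7, 0), (7, 1), (7, 2), (7, 3)]
Unfold 5 (reflect across h@4): 32 holes -> [(0, 0), (0, 1), (0, 2), (0, 3), (1, 0), (1, 1), (1, 2), (1, 3), (2, 0), (2, 1), (2, 2), (2, 3), (3, 0), (3, 1), (3, 2), (3, 3), (4, 0), (4, 1), (4, 2), (4, 3), (5, 0), (5, 1), (5, 2), (5, 3), (6, 0), (6, 1), (6, 2), (6, 3), (7, 0), (7, 1), (7, 2), (7, 3)]

Answer: OOOO
OOOO
OOOO
OOOO
OOOO
OOOO
OOOO
OOOO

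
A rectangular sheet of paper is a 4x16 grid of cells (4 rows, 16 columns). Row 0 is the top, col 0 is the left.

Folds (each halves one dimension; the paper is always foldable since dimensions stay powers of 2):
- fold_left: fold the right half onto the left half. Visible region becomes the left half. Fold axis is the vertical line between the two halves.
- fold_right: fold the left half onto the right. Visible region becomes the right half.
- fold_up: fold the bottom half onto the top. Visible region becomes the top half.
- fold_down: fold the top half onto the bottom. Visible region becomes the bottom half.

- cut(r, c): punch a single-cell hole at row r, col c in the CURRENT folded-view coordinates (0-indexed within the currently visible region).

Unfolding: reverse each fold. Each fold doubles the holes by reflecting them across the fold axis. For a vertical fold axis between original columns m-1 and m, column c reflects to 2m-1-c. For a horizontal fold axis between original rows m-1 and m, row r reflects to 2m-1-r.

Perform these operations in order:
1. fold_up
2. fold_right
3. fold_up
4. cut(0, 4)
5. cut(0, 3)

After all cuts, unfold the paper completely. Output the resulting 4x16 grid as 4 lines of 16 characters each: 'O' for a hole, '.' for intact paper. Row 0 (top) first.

Answer: ...OO......OO...
...OO......OO...
...OO......OO...
...OO......OO...

Derivation:
Op 1 fold_up: fold axis h@2; visible region now rows[0,2) x cols[0,16) = 2x16
Op 2 fold_right: fold axis v@8; visible region now rows[0,2) x cols[8,16) = 2x8
Op 3 fold_up: fold axis h@1; visible region now rows[0,1) x cols[8,16) = 1x8
Op 4 cut(0, 4): punch at orig (0,12); cuts so far [(0, 12)]; region rows[0,1) x cols[8,16) = 1x8
Op 5 cut(0, 3): punch at orig (0,11); cuts so far [(0, 11), (0, 12)]; region rows[0,1) x cols[8,16) = 1x8
Unfold 1 (reflect across h@1): 4 holes -> [(0, 11), (0, 12), (1, 11), (1, 12)]
Unfold 2 (reflect across v@8): 8 holes -> [(0, 3), (0, 4), (0, 11), (0, 12), (1, 3), (1, 4), (1, 11), (1, 12)]
Unfold 3 (reflect across h@2): 16 holes -> [(0, 3), (0, 4), (0, 11), (0, 12), (1, 3), (1, 4), (1, 11), (1, 12), (2, 3), (2, 4), (2, 11), (2, 12), (3, 3), (3, 4), (3, 11), (3, 12)]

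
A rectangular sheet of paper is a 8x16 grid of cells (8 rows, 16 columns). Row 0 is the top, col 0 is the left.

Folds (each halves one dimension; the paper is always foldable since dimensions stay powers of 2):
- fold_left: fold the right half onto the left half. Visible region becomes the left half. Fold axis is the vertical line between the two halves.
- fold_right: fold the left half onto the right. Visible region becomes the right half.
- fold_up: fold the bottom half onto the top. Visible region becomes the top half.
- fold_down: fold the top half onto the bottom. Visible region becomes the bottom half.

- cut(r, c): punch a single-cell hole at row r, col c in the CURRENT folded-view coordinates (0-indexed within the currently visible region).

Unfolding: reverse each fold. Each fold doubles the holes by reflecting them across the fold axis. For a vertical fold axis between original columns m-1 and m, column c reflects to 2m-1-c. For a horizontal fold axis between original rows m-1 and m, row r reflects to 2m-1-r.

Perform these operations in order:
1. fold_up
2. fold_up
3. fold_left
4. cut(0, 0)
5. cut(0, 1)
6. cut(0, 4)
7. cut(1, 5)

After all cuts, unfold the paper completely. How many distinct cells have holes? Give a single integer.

Op 1 fold_up: fold axis h@4; visible region now rows[0,4) x cols[0,16) = 4x16
Op 2 fold_up: fold axis h@2; visible region now rows[0,2) x cols[0,16) = 2x16
Op 3 fold_left: fold axis v@8; visible region now rows[0,2) x cols[0,8) = 2x8
Op 4 cut(0, 0): punch at orig (0,0); cuts so far [(0, 0)]; region rows[0,2) x cols[0,8) = 2x8
Op 5 cut(0, 1): punch at orig (0,1); cuts so far [(0, 0), (0, 1)]; region rows[0,2) x cols[0,8) = 2x8
Op 6 cut(0, 4): punch at orig (0,4); cuts so far [(0, 0), (0, 1), (0, 4)]; region rows[0,2) x cols[0,8) = 2x8
Op 7 cut(1, 5): punch at orig (1,5); cuts so far [(0, 0), (0, 1), (0, 4), (1, 5)]; region rows[0,2) x cols[0,8) = 2x8
Unfold 1 (reflect across v@8): 8 holes -> [(0, 0), (0, 1), (0, 4), (0, 11), (0, 14), (0, 15), (1, 5), (1, 10)]
Unfold 2 (reflect across h@2): 16 holes -> [(0, 0), (0, 1), (0, 4), (0, 11), (0, 14), (0, 15), (1, 5), (1, 10), (2, 5), (2, 10), (3, 0), (3, 1), (3, 4), (3, 11), (3, 14), (3, 15)]
Unfold 3 (reflect across h@4): 32 holes -> [(0, 0), (0, 1), (0, 4), (0, 11), (0, 14), (0, 15), (1, 5), (1, 10), (2, 5), (2, 10), (3, 0), (3, 1), (3, 4), (3, 11), (3, 14), (3, 15), (4, 0), (4, 1), (4, 4), (4, 11), (4, 14), (4, 15), (5, 5), (5, 10), (6, 5), (6, 10), (7, 0), (7, 1), (7, 4), (7, 11), (7, 14), (7, 15)]

Answer: 32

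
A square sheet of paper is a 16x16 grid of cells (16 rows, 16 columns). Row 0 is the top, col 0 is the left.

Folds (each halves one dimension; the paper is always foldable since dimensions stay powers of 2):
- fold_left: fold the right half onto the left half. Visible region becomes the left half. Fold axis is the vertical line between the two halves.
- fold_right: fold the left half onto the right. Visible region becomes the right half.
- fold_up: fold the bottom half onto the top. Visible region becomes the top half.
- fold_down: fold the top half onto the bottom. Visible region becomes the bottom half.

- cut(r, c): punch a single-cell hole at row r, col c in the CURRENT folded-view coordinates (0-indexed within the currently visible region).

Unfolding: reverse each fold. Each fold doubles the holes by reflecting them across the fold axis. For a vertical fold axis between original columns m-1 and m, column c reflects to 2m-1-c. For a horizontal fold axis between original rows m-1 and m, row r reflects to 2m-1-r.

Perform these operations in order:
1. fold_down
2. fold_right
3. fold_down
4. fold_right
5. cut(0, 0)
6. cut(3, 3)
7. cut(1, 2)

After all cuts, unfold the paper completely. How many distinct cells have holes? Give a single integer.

Answer: 48

Derivation:
Op 1 fold_down: fold axis h@8; visible region now rows[8,16) x cols[0,16) = 8x16
Op 2 fold_right: fold axis v@8; visible region now rows[8,16) x cols[8,16) = 8x8
Op 3 fold_down: fold axis h@12; visible region now rows[12,16) x cols[8,16) = 4x8
Op 4 fold_right: fold axis v@12; visible region now rows[12,16) x cols[12,16) = 4x4
Op 5 cut(0, 0): punch at orig (12,12); cuts so far [(12, 12)]; region rows[12,16) x cols[12,16) = 4x4
Op 6 cut(3, 3): punch at orig (15,15); cuts so far [(12, 12), (15, 15)]; region rows[12,16) x cols[12,16) = 4x4
Op 7 cut(1, 2): punch at orig (13,14); cuts so far [(12, 12), (13, 14), (15, 15)]; region rows[12,16) x cols[12,16) = 4x4
Unfold 1 (reflect across v@12): 6 holes -> [(12, 11), (12, 12), (13, 9), (13, 14), (15, 8), (15, 15)]
Unfold 2 (reflect across h@12): 12 holes -> [(8, 8), (8, 15), (10, 9), (10, 14), (11, 11), (11, 12), (12, 11), (12, 12), (13, 9), (13, 14), (15, 8), (15, 15)]
Unfold 3 (reflect across v@8): 24 holes -> [(8, 0), (8, 7), (8, 8), (8, 15), (10, 1), (10, 6), (10, 9), (10, 14), (11, 3), (11, 4), (11, 11), (11, 12), (12, 3), (12, 4), (12, 11), (12, 12), (13, 1), (13, 6), (13, 9), (13, 14), (15, 0), (15, 7), (15, 8), (15, 15)]
Unfold 4 (reflect across h@8): 48 holes -> [(0, 0), (0, 7), (0, 8), (0, 15), (2, 1), (2, 6), (2, 9), (2, 14), (3, 3), (3, 4), (3, 11), (3, 12), (4, 3), (4, 4), (4, 11), (4, 12), (5, 1), (5, 6), (5, 9), (5, 14), (7, 0), (7, 7), (7, 8), (7, 15), (8, 0), (8, 7), (8, 8), (8, 15), (10, 1), (10, 6), (10, 9), (10, 14), (11, 3), (11, 4), (11, 11), (11, 12), (12, 3), (12, 4), (12, 11), (12, 12), (13, 1), (13, 6), (13, 9), (13, 14), (15, 0), (15, 7), (15, 8), (15, 15)]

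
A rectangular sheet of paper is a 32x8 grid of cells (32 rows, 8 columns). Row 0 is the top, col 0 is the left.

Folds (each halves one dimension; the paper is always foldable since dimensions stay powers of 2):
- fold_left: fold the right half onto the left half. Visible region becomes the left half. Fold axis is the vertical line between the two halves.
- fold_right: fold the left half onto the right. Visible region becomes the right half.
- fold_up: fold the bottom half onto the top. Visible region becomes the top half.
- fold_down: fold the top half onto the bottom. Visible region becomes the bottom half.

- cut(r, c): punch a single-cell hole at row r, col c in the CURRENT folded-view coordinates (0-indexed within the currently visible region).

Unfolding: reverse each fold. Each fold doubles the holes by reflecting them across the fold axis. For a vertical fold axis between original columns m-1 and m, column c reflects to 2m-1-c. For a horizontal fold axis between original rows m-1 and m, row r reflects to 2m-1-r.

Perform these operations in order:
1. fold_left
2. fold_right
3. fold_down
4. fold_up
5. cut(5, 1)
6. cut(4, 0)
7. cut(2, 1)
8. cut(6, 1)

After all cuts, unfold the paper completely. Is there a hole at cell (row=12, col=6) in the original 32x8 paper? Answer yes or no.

Op 1 fold_left: fold axis v@4; visible region now rows[0,32) x cols[0,4) = 32x4
Op 2 fold_right: fold axis v@2; visible region now rows[0,32) x cols[2,4) = 32x2
Op 3 fold_down: fold axis h@16; visible region now rows[16,32) x cols[2,4) = 16x2
Op 4 fold_up: fold axis h@24; visible region now rows[16,24) x cols[2,4) = 8x2
Op 5 cut(5, 1): punch at orig (21,3); cuts so far [(21, 3)]; region rows[16,24) x cols[2,4) = 8x2
Op 6 cut(4, 0): punch at orig (20,2); cuts so far [(20, 2), (21, 3)]; region rows[16,24) x cols[2,4) = 8x2
Op 7 cut(2, 1): punch at orig (18,3); cuts so far [(18, 3), (20, 2), (21, 3)]; region rows[16,24) x cols[2,4) = 8x2
Op 8 cut(6, 1): punch at orig (22,3); cuts so far [(18, 3), (20, 2), (21, 3), (22, 3)]; region rows[16,24) x cols[2,4) = 8x2
Unfold 1 (reflect across h@24): 8 holes -> [(18, 3), (20, 2), (21, 3), (22, 3), (25, 3), (26, 3), (27, 2), (29, 3)]
Unfold 2 (reflect across h@16): 16 holes -> [(2, 3), (4, 2), (5, 3), (6, 3), (9, 3), (10, 3), (11, 2), (13, 3), (18, 3), (20, 2), (21, 3), (22, 3), (25, 3), (26, 3), (27, 2), (29, 3)]
Unfold 3 (reflect across v@2): 32 holes -> [(2, 0), (2, 3), (4, 1), (4, 2), (5, 0), (5, 3), (6, 0), (6, 3), (9, 0), (9, 3), (10, 0), (10, 3), (11, 1), (11, 2), (13, 0), (13, 3), (18, 0), (18, 3), (20, 1), (20, 2), (21, 0), (21, 3), (22, 0), (22, 3), (25, 0), (25, 3), (26, 0), (26, 3), (27, 1), (27, 2), (29, 0), (29, 3)]
Unfold 4 (reflect across v@4): 64 holes -> [(2, 0), (2, 3), (2, 4), (2, 7), (4, 1), (4, 2), (4, 5), (4, 6), (5, 0), (5, 3), (5, 4), (5, 7), (6, 0), (6, 3), (6, 4), (6, 7), (9, 0), (9, 3), (9, 4), (9, 7), (10, 0), (10, 3), (10, 4), (10, 7), (11, 1), (11, 2), (11, 5), (11, 6), (13, 0), (13, 3), (13, 4), (13, 7), (18, 0), (18, 3), (18, 4), (18, 7), (20, 1), (20, 2), (20, 5), (20, 6), (21, 0), (21, 3), (21, 4), (21, 7), (22, 0), (22, 3), (22, 4), (22, 7), (25, 0), (25, 3), (25, 4), (25, 7), (26, 0), (26, 3), (26, 4), (26, 7), (27, 1), (27, 2), (27, 5), (27, 6), (29, 0), (29, 3), (29, 4), (29, 7)]
Holes: [(2, 0), (2, 3), (2, 4), (2, 7), (4, 1), (4, 2), (4, 5), (4, 6), (5, 0), (5, 3), (5, 4), (5, 7), (6, 0), (6, 3), (6, 4), (6, 7), (9, 0), (9, 3), (9, 4), (9, 7), (10, 0), (10, 3), (10, 4), (10, 7), (11, 1), (11, 2), (11, 5), (11, 6), (13, 0), (13, 3), (13, 4), (13, 7), (18, 0), (18, 3), (18, 4), (18, 7), (20, 1), (20, 2), (20, 5), (20, 6), (21, 0), (21, 3), (21, 4), (21, 7), (22, 0), (22, 3), (22, 4), (22, 7), (25, 0), (25, 3), (25, 4), (25, 7), (26, 0), (26, 3), (26, 4), (26, 7), (27, 1), (27, 2), (27, 5), (27, 6), (29, 0), (29, 3), (29, 4), (29, 7)]

Answer: no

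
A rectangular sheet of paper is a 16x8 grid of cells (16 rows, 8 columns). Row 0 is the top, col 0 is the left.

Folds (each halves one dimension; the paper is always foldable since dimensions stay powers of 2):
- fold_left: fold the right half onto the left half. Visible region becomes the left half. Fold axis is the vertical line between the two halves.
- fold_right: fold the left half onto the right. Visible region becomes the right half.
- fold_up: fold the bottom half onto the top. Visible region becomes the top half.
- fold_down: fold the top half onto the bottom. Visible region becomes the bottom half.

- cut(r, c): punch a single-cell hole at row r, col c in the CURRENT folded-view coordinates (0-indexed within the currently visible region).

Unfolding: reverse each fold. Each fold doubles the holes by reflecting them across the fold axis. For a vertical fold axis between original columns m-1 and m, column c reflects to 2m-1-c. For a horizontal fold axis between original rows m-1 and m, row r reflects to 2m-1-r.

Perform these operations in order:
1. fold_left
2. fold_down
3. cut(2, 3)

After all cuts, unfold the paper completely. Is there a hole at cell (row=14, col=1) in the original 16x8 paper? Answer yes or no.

Answer: no

Derivation:
Op 1 fold_left: fold axis v@4; visible region now rows[0,16) x cols[0,4) = 16x4
Op 2 fold_down: fold axis h@8; visible region now rows[8,16) x cols[0,4) = 8x4
Op 3 cut(2, 3): punch at orig (10,3); cuts so far [(10, 3)]; region rows[8,16) x cols[0,4) = 8x4
Unfold 1 (reflect across h@8): 2 holes -> [(5, 3), (10, 3)]
Unfold 2 (reflect across v@4): 4 holes -> [(5, 3), (5, 4), (10, 3), (10, 4)]
Holes: [(5, 3), (5, 4), (10, 3), (10, 4)]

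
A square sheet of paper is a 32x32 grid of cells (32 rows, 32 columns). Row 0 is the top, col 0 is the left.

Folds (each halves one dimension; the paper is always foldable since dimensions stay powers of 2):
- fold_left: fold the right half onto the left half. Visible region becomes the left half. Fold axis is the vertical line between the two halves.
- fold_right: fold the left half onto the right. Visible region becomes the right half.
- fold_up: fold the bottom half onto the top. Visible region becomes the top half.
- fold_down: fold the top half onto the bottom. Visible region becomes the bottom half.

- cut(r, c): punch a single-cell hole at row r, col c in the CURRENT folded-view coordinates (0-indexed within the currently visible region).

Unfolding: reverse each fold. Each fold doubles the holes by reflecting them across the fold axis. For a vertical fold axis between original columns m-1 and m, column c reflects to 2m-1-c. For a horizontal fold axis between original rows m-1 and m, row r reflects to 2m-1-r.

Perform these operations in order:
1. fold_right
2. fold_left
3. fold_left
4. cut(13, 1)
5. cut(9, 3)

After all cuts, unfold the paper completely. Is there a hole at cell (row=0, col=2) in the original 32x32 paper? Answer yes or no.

Answer: no

Derivation:
Op 1 fold_right: fold axis v@16; visible region now rows[0,32) x cols[16,32) = 32x16
Op 2 fold_left: fold axis v@24; visible region now rows[0,32) x cols[16,24) = 32x8
Op 3 fold_left: fold axis v@20; visible region now rows[0,32) x cols[16,20) = 32x4
Op 4 cut(13, 1): punch at orig (13,17); cuts so far [(13, 17)]; region rows[0,32) x cols[16,20) = 32x4
Op 5 cut(9, 3): punch at orig (9,19); cuts so far [(9, 19), (13, 17)]; region rows[0,32) x cols[16,20) = 32x4
Unfold 1 (reflect across v@20): 4 holes -> [(9, 19), (9, 20), (13, 17), (13, 22)]
Unfold 2 (reflect across v@24): 8 holes -> [(9, 19), (9, 20), (9, 27), (9, 28), (13, 17), (13, 22), (13, 25), (13, 30)]
Unfold 3 (reflect across v@16): 16 holes -> [(9, 3), (9, 4), (9, 11), (9, 12), (9, 19), (9, 20), (9, 27), (9, 28), (13, 1), (13, 6), (13, 9), (13, 14), (13, 17), (13, 22), (13, 25), (13, 30)]
Holes: [(9, 3), (9, 4), (9, 11), (9, 12), (9, 19), (9, 20), (9, 27), (9, 28), (13, 1), (13, 6), (13, 9), (13, 14), (13, 17), (13, 22), (13, 25), (13, 30)]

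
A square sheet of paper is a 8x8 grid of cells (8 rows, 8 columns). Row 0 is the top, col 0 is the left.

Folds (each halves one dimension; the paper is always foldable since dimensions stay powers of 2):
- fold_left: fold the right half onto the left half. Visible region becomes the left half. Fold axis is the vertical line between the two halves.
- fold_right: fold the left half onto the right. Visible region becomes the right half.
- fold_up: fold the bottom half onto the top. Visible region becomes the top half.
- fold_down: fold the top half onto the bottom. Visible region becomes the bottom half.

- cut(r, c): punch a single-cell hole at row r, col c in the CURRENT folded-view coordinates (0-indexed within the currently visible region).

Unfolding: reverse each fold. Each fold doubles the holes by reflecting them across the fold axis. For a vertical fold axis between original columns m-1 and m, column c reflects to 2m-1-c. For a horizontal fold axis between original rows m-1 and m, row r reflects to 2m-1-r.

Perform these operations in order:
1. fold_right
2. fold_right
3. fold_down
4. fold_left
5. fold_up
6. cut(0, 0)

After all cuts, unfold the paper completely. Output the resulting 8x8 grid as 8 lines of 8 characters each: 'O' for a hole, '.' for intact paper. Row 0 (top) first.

Answer: OOOOOOOO
........
........
OOOOOOOO
OOOOOOOO
........
........
OOOOOOOO

Derivation:
Op 1 fold_right: fold axis v@4; visible region now rows[0,8) x cols[4,8) = 8x4
Op 2 fold_right: fold axis v@6; visible region now rows[0,8) x cols[6,8) = 8x2
Op 3 fold_down: fold axis h@4; visible region now rows[4,8) x cols[6,8) = 4x2
Op 4 fold_left: fold axis v@7; visible region now rows[4,8) x cols[6,7) = 4x1
Op 5 fold_up: fold axis h@6; visible region now rows[4,6) x cols[6,7) = 2x1
Op 6 cut(0, 0): punch at orig (4,6); cuts so far [(4, 6)]; region rows[4,6) x cols[6,7) = 2x1
Unfold 1 (reflect across h@6): 2 holes -> [(4, 6), (7, 6)]
Unfold 2 (reflect across v@7): 4 holes -> [(4, 6), (4, 7), (7, 6), (7, 7)]
Unfold 3 (reflect across h@4): 8 holes -> [(0, 6), (0, 7), (3, 6), (3, 7), (4, 6), (4, 7), (7, 6), (7, 7)]
Unfold 4 (reflect across v@6): 16 holes -> [(0, 4), (0, 5), (0, 6), (0, 7), (3, 4), (3, 5), (3, 6), (3, 7), (4, 4), (4, 5), (4, 6), (4, 7), (7, 4), (7, 5), (7, 6), (7, 7)]
Unfold 5 (reflect across v@4): 32 holes -> [(0, 0), (0, 1), (0, 2), (0, 3), (0, 4), (0, 5), (0, 6), (0, 7), (3, 0), (3, 1), (3, 2), (3, 3), (3, 4), (3, 5), (3, 6), (3, 7), (4, 0), (4, 1), (4, 2), (4, 3), (4, 4), (4, 5), (4, 6), (4, 7), (7, 0), (7, 1), (7, 2), (7, 3), (7, 4), (7, 5), (7, 6), (7, 7)]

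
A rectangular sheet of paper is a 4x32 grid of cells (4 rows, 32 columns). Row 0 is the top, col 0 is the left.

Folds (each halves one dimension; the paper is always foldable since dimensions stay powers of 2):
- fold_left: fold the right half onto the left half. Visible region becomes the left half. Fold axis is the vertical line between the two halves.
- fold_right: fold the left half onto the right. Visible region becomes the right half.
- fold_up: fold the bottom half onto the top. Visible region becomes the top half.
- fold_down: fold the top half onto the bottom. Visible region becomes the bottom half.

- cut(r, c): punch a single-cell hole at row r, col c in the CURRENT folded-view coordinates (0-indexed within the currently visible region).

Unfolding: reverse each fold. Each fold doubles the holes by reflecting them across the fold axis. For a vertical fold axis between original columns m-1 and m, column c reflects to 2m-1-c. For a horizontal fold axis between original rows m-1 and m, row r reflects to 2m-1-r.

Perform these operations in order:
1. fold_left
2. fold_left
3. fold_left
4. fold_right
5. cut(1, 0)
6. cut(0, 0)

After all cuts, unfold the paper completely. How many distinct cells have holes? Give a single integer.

Op 1 fold_left: fold axis v@16; visible region now rows[0,4) x cols[0,16) = 4x16
Op 2 fold_left: fold axis v@8; visible region now rows[0,4) x cols[0,8) = 4x8
Op 3 fold_left: fold axis v@4; visible region now rows[0,4) x cols[0,4) = 4x4
Op 4 fold_right: fold axis v@2; visible region now rows[0,4) x cols[2,4) = 4x2
Op 5 cut(1, 0): punch at orig (1,2); cuts so far [(1, 2)]; region rows[0,4) x cols[2,4) = 4x2
Op 6 cut(0, 0): punch at orig (0,2); cuts so far [(0, 2), (1, 2)]; region rows[0,4) x cols[2,4) = 4x2
Unfold 1 (reflect across v@2): 4 holes -> [(0, 1), (0, 2), (1, 1), (1, 2)]
Unfold 2 (reflect across v@4): 8 holes -> [(0, 1), (0, 2), (0, 5), (0, 6), (1, 1), (1, 2), (1, 5), (1, 6)]
Unfold 3 (reflect across v@8): 16 holes -> [(0, 1), (0, 2), (0, 5), (0, 6), (0, 9), (0, 10), (0, 13), (0, 14), (1, 1), (1, 2), (1, 5), (1, 6), (1, 9), (1, 10), (1, 13), (1, 14)]
Unfold 4 (reflect across v@16): 32 holes -> [(0, 1), (0, 2), (0, 5), (0, 6), (0, 9), (0, 10), (0, 13), (0, 14), (0, 17), (0, 18), (0, 21), (0, 22), (0, 25), (0, 26), (0, 29), (0, 30), (1, 1), (1, 2), (1, 5), (1, 6), (1, 9), (1, 10), (1, 13), (1, 14), (1, 17), (1, 18), (1, 21), (1, 22), (1, 25), (1, 26), (1, 29), (1, 30)]

Answer: 32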